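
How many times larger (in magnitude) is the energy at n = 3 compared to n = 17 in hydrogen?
32.111

Using E_n = -13.6057 Z² / n² eV with Z = 1:

E_3 = -13.6057 / 3² = -13.6057 / 9 = -1.511744444 eV
E_17 = -13.6057 / 17² = -13.6057 / 289 = -0.047078547 eV

The ratio is:
E_3/E_17 = (-1.511744444) / (-0.047078547)
E_3/E_17 = (-13.6057/9) / (-13.6057/289)
E_3/E_17 = 289/9
E_3/E_17 = 32.111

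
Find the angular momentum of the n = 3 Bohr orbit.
3.16e-34 J·s (or 3ℏ)

In the Bohr model, angular momentum is quantized:
L = nℏ

where ℏ = h/(2π) = 1.0546e-34 J·s

For n = 3:
L = 3 × 1.0546e-34 J·s
L = 3.16e-34 J·s

This can also be written as L = 3ℏ.
The angular momentum is an integer multiple of the reduced Planck constant.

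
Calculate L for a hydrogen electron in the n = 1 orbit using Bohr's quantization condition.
1.055e-34 J·s (or 1ℏ)

In the Bohr model, angular momentum is quantized:
L = nℏ

where ℏ = h/(2π) = 1.05457e-34 J·s

For n = 1:
L = 1 × 1.05457e-34 J·s
L = 1.055e-34 J·s

This can also be written as L = 1ℏ.
The angular momentum is an integer multiple of the reduced Planck constant.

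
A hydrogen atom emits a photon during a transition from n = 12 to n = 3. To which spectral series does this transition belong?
Paschen series

The spectral series in hydrogen are named based on the final (lower) energy level:
- Lyman series: n_final = 1 (ultraviolet)
- Balmer series: n_final = 2 (visible/near-UV)
- Paschen series: n_final = 3 (infrared)
- Brackett series: n_final = 4 (infrared)
- Pfund series: n_final = 5 (far infrared)

Since this transition ends at n = 3, it belongs to the Paschen series.

For reference, this 12 → 3 line has photon energy
ΔE = 13.6057 eV × (1/3² - 1/12²) = 1.41726042 eV,
corresponding to wavelength λ = hc/ΔE = 1239.84 eV·nm / 1.41726042 eV = 874.8145 nm in the infrared region.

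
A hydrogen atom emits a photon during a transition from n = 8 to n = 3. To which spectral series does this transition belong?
Paschen series

The spectral series in hydrogen are named based on the final (lower) energy level:
- Lyman series: n_final = 1 (ultraviolet)
- Balmer series: n_final = 2 (visible/near-UV)
- Paschen series: n_final = 3 (infrared)
- Brackett series: n_final = 4 (infrared)
- Pfund series: n_final = 5 (far infrared)

Since this transition ends at n = 3, it belongs to the Paschen series.

For reference, this 8 → 3 line has photon energy
ΔE = 13.6057 eV × (1/3² - 1/8²) = 1.29915538 eV,
corresponding to wavelength λ = hc/ΔE = 1239.84 eV·nm / 1.29915538 eV = 954.3431 nm in the infrared region.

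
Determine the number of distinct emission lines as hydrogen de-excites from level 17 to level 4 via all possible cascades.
91

The electron can occupy levels n = 4, 5, ..., 17 during de-excitation — that is m = 17 - 4 + 1 = 14 distinct levels.

The number of distinct spectral lines equals the number of ways to choose 2 of these m levels (each pair gives one possible emission transition):

Number of lines = m(m-1)/2 = 14×13/2 = 91

These correspond to all possible transitions between the 14 levels:
17 → 16, 17 → 15, 17 → 14, 17 → 13, 17 → 12, 17 → 11, 17 → 10, 17 → 9...

Each transition produces a photon with a unique energy (and thus wavelength). This count does not depend on Z.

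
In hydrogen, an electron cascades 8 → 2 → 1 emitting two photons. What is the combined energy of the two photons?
13.39 eV

The energy levels of hydrogen are E_n = -13.6057 / n² eV.

First transition (8 → 2):
ΔE₁ = |E_2 - E_8|
ΔE₁ = |-3.40142500 - (-0.21258906)| = 3.18884 eV

Second transition (2 → 1):
ΔE₂ = |E_1 - E_2|
ΔE₂ = |-13.60570000 - (-3.40142500)| = 10.20428 eV

Total energy released:
E_total = ΔE₁ + ΔE₂ = 3.18884 + 10.20428 = 13.39 eV

Note: This equals the direct transition 8 → 1: 13.39 eV ✓
Energy is conserved regardless of the path taken.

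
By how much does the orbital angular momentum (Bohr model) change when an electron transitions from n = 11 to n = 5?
6.3274e-34 J·s (or 6ℏ)

In the Bohr model, L_n = nℏ where ℏ = 1.054572e-34 J·s.

L_11 = 11ℏ = 1.160029e-33 J·s
L_5 = 5ℏ = 5.272860e-34 J·s

ΔL = L_11 - L_5 = (11 - 5)ℏ = 6ℏ
ΔL = 6 × 1.054572e-34 J·s = 6.3274e-34 J·s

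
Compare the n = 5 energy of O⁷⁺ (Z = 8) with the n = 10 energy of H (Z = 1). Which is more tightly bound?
O⁷⁺ at n = 5 (E = -34.8306 eV)

Using E_n = -13.6057 Z² / n² eV:

O⁷⁺ (Z = 8) at n = 5:
E = -13.6057 × 8² / 5² = -13.6057 × 64 / 25 = -34.8305920 eV

H (Z = 1) at n = 10:
E = -13.6057 × 1² / 10² = -13.6057 × 1 / 100 = -0.1360570 eV

Since -34.8305920 eV < -0.1360570 eV,
O⁷⁺ at n = 5 is more tightly bound (requires more energy to ionize).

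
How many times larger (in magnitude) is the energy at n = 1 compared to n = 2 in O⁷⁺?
4.000

Using E_n = -13.6057 Z² / n² eV with Z = 8:

E_1 = -13.6057 × 8² / 1² = -870.7648 / 1 = -870.764800000 eV
E_2 = -13.6057 × 8² / 2² = -870.7648 / 4 = -217.691200000 eV

The ratio is:
E_1/E_2 = (-870.764800000) / (-217.691200000)
E_1/E_2 = (-870.7648/1) / (-870.7648/4)
E_1/E_2 = 4/1
E_1/E_2 = 4.000
(Note: the Z² factors cancel in the ratio.)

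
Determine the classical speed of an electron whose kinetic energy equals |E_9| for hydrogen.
2.43077e+05 m/s (or 0.081082% of c)

The binding energy at n = 9 for hydrogen is:
E_9 = -13.6057/9² = -0.167971605 eV
|E_9| = 0.167971605 eV

Convert to Joules:
KE = 0.167971605 eV × (1.602177 × 10⁻¹⁹ J/eV) = 2.6912024e-20 J

Using KE = ½mv²:
v = √(2·KE/m_e)
v = √(2 × 2.6912024e-20 J / 9.10938 × 10⁻³¹ kg)
v = 2.43077e+05 m/s

This is approximately 0.081082% the speed of light.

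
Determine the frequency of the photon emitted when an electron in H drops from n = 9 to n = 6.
5.07692e+13 Hz

First, find the transition energy:
E_9 = -13.6057 / 9² = -0.167971605 eV
E_6 = -13.6057 / 6² = -0.377936111 eV
|ΔE| = |E_6 - E_9| = 0.209964506 eV

Convert to Joules: E = 0.209964506 eV × (1.602177 × 10⁻¹⁹ J/eV) = 3.3640030e-20 J

Using E = hf:
f = E/h = 3.3640030e-20 J / (6.62607 × 10⁻³⁴ J·s)
f = 5.07692e+13 Hz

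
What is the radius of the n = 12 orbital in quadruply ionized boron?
1.5240 nm (or 15.2403 Å)

The Bohr radius formula is:
r_n = n² a₀ / Z

where a₀ = 0.0529177 nm is the Bohr radius.

For B⁴⁺ (Z = 5) at n = 12:
r_12 = 12² × 0.0529177 nm / 5
r_12 = 144 × 0.0529177 nm / 5
r_12 = 7.62015 nm / 5
r_12 = 1.5240 nm

The electron orbits at approximately 1.5240 nm from the nucleus.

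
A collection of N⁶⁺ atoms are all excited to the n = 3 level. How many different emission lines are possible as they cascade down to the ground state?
3

The electron can occupy levels n = 1, 2, ..., 3 during de-excitation — that is m = 3 - 1 + 1 = 3 distinct levels.

The number of distinct spectral lines equals the number of ways to choose 2 of these m levels (each pair gives one possible emission transition):

Number of lines = m(m-1)/2 = 3×2/2 = 3

These correspond to all possible transitions between the 3 levels:
3 → 2, 3 → 1, 2 → 1

Each transition produces a photon with a unique energy (and thus wavelength). This count does not depend on Z.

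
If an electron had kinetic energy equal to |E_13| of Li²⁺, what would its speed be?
5.05e+05 m/s (or 0.1684% of c)

The binding energy at n = 13 for Li²⁺ is:
E_13 = -13.6057 × 3²/13² = -0.724564 eV
|E_13| = 0.724564 eV

Convert to Joules:
KE = 0.724564 eV × (1.602177 × 10⁻¹⁹ J/eV) = 1.1609e-19 J

Using KE = ½mv²:
v = √(2·KE/m_e)
v = √(2 × 1.1609e-19 J / 9.10938 × 10⁻³¹ kg)
v = 5.05e+05 m/s

This is approximately 0.1684% the speed of light.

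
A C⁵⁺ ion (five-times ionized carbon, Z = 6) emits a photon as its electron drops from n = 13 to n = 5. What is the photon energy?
16.6940 eV

The energy levels are E_n = -13.6057 Z² eV / n².

Energy at n = 13: E_13 = -13.6057 × 6² / 13² = -2.8982556 eV
Energy at n = 5: E_5 = -13.6057 × 6² / 5² = -19.5922080 eV

For emission (electron falling to lower state), the photon energy is:
E_photon = E_13 - E_5 = |-2.8982556 - (-19.5922080)|
E_photon = 16.6940 eV

This energy is carried away by the emitted photon.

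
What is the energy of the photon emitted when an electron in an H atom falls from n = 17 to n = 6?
0.331 eV

The energy levels are E_n = -13.6057 eV / n².

Energy at n = 17: E_17 = -13.6057 / 17² = -0.047079 eV
Energy at n = 6: E_6 = -13.6057 / 6² = -0.377936 eV

For emission (electron falling to lower state), the photon energy is:
E_photon = E_17 - E_6 = |-0.047079 - (-0.377936)|
E_photon = 0.331 eV

This energy is carried away by the emitted photon.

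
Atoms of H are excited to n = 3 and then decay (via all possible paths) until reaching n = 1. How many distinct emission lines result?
3

The electron can occupy levels n = 1, 2, ..., 3 during de-excitation — that is m = 3 - 1 + 1 = 3 distinct levels.

The number of distinct spectral lines equals the number of ways to choose 2 of these m levels (each pair gives one possible emission transition):

Number of lines = m(m-1)/2 = 3×2/2 = 3

These correspond to all possible transitions between the 3 levels:
3 → 2, 3 → 1, 2 → 1

Each transition produces a photon with a unique energy (and thus wavelength). This count does not depend on Z.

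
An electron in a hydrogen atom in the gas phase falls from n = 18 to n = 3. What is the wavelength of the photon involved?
843.5712 nm

First, find the transition energy using E_n = -13.6057 / n² eV:
E_18 = -13.6057 / 18² = -0.04199290 eV
E_3 = -13.6057 / 3² = -1.51174444 eV

Photon energy: |ΔE| = |E_3 - E_18| = 1.46975154 eV

Convert to wavelength using E = hc/λ with hc = 1239.84 eV·nm:
λ = hc/E = 1239.84 eV·nm / 1.46975154 eV
λ = 843.5712 nm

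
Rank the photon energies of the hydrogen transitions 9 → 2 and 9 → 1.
9 → 1

Calculate the energy for each transition:

Transition 9 → 2:
ΔE₁ = |E_2 - E_9| = |-13.6057/2² - (-13.6057/9²)|
ΔE₁ = |-3.401425000 - (-0.167971605)| = 3.233453 eV

Transition 9 → 1:
ΔE₂ = |E_1 - E_9| = |-13.6057/1² - (-13.6057/9²)|
ΔE₂ = |-13.605700000 - (-0.167971605)| = 13.437728 eV

Since 13.437728 eV > 3.233453 eV, the transition 9 → 1 emits the more energetic photon.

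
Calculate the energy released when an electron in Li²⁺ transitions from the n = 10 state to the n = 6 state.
2.17691 eV

The energy levels are E_n = -13.6057 Z² eV / n².

Energy at n = 10: E_10 = -13.6057 × 3² / 10² = -1.22451300 eV
Energy at n = 6: E_6 = -13.6057 × 3² / 6² = -3.40142500 eV

For emission (electron falling to lower state), the photon energy is:
E_photon = E_10 - E_6 = |-1.22451300 - (-3.40142500)|
E_photon = 2.17691 eV

This energy is carried away by the emitted photon.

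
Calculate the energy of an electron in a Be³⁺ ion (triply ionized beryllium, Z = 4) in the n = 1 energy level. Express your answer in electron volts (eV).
-217.691200 eV

The energy levels of a hydrogen-like atom are given by:
E_n = -13.6057 Z² / n² eV  (with Z = 4 for Be³⁺)

For n = 1:
E_1 = -13.6057 × 4² / 1²
E_1 = -13.6057 × 16 / 1
E_1 = -217.691200 eV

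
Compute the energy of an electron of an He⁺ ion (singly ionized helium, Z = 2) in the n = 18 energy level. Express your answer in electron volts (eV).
-0.168 eV

The energy levels of a hydrogen-like atom are given by:
E_n = -13.6057 Z² / n² eV  (with Z = 2 for He⁺)

For n = 18:
E_18 = -13.6057 × 2² / 18²
E_18 = -13.6057 × 4 / 324
E_18 = -0.168 eV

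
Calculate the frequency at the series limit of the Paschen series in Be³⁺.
5.85e+15 Hz

The series limit corresponds to the transition from n = ∞ to n = 3.
This is the highest energy (shortest wavelength) transition in the Paschen series.

E_∞ = 0 eV
E_3 = -13.6057 × 4² / 3² = -24.1879111 eV

Energy at series limit:
ΔE = E_∞ - E_3 = 0 - (-24.1879111) = 24.1879111 eV
E = 24.1879111 eV × (1.602177 × 10⁻¹⁹ J/eV) = 3.8753e-18 J
f = E/h = 3.8753e-18 J / (6.62607 × 10⁻³⁴ J·s) = 5.85e+15 Hz

This energy equals the ionization energy from the n = 3 state of Be³⁺.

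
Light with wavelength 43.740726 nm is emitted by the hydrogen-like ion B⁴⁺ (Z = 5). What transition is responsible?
n = 6 → n = 3

First, find the photon energy from the wavelength (hc = 1239.84 eV·nm):
E = hc/λ = 1239.84 eV·nm / 43.740726 nm = 28.345209 eV

The energy levels of B⁴⁺ satisfy E_n = -13.6057 × 5² / n² eV, so an emission n_i → n_f releases
ΔE = 13.6057 × 5² × (1/n_f² − 1/n_i²) eV.

Setting ΔE equal to the photon energy:
1/n_f² − 1/n_i² = 28.345209 / (13.6057 × 5²) = 0.083333335

Since 1/n_i² must be positive, we need 1/n_f² > 0.083333335, i.e. n_f ≤ 3. For each allowed n_f, solve n_i = (1/n_f² − 0.083333335)^(−1/2) and check whether it is a whole number:
  n_f = 1: 1/n_i² = 1.000000000 − 0.083333335 = 0.916666665 → n_i = 1.044  (not an integer) ✗
  n_f = 2: 1/n_i² = 0.250000000 − 0.083333335 = 0.166666665 → n_i = 2.449  (not an integer) ✗
  n_f = 3: 1/n_i² = 0.111111111 − 0.083333335 = 0.027777776 → n_i = 6.000  → integer, n_i = 6 ✓

Only n_f = 3 gives an integer upper level, n_i = 6.

The transition is from n = 6 to n = 3 (emission).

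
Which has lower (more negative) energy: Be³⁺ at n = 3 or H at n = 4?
Be³⁺ at n = 3 (E = -24.188 eV)

Using E_n = -13.6057 Z² / n² eV:

Be³⁺ (Z = 4) at n = 3:
E = -13.6057 × 4² / 3² = -13.6057 × 16 / 9 = -24.187911 eV

H (Z = 1) at n = 4:
E = -13.6057 × 1² / 4² = -13.6057 × 1 / 16 = -0.850356 eV

Since -24.187911 eV < -0.850356 eV,
Be³⁺ at n = 3 is more tightly bound (requires more energy to ionize).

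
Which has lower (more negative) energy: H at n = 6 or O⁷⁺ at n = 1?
O⁷⁺ at n = 1 (E = -870.76 eV)

Using E_n = -13.6057 Z² / n² eV:

H (Z = 1) at n = 6:
E = -13.6057 × 1² / 6² = -13.6057 × 1 / 36 = -0.37794 eV

O⁷⁺ (Z = 8) at n = 1:
E = -13.6057 × 8² / 1² = -13.6057 × 64 / 1 = -870.76480 eV

Since -870.76480 eV < -0.37794 eV,
O⁷⁺ at n = 1 is more tightly bound (requires more energy to ionize).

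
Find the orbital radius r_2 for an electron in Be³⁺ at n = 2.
0.0529 nm (or 0.5292 Å)

The Bohr radius formula is:
r_n = n² a₀ / Z

where a₀ = 0.0529177 nm is the Bohr radius.

For Be³⁺ (Z = 4) at n = 2:
r_2 = 2² × 0.0529177 nm / 4
r_2 = 4 × 0.0529177 nm / 4
r_2 = 0.21167 nm / 4
r_2 = 0.0529 nm

The electron orbits at approximately 0.0529 nm from the nucleus.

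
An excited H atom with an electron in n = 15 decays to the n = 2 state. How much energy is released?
3.34096 eV

The energy levels are E_n = -13.6057 eV / n².

Energy at n = 15: E_15 = -13.6057 / 15² = -0.06046978 eV
Energy at n = 2: E_2 = -13.6057 / 2² = -3.40142500 eV

For emission (electron falling to lower state), the photon energy is:
E_photon = E_15 - E_2 = |-0.06046978 - (-3.40142500)|
E_photon = 3.34096 eV

This energy is carried away by the emitted photon.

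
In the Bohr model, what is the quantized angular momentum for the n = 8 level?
8.4366e-34 J·s (or 8ℏ)

In the Bohr model, angular momentum is quantized:
L = nℏ

where ℏ = h/(2π) = 1.054572e-34 J·s

For n = 8:
L = 8 × 1.054572e-34 J·s
L = 8.4366e-34 J·s

This can also be written as L = 8ℏ.
The angular momentum is an integer multiple of the reduced Planck constant.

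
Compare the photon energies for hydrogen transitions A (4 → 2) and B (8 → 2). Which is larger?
8 → 2

Calculate the energy for each transition:

Transition 4 → 2:
ΔE₁ = |E_2 - E_4| = |-13.6057/2² - (-13.6057/4²)|
ΔE₁ = |-3.401425000000 - (-0.850356250000)| = 2.551068750 eV

Transition 8 → 2:
ΔE₂ = |E_2 - E_8| = |-13.6057/2² - (-13.6057/8²)|
ΔE₂ = |-3.401425000000 - (-0.212589062500)| = 3.188835938 eV

Since 3.188835938 eV > 2.551068750 eV, the transition 8 → 2 emits the more energetic photon.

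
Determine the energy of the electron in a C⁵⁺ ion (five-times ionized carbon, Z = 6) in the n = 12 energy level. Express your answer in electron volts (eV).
-3.401425 eV

The energy levels of a hydrogen-like atom are given by:
E_n = -13.6057 Z² / n² eV  (with Z = 6 for C⁵⁺)

For n = 12:
E_12 = -13.6057 × 6² / 12²
E_12 = -13.6057 × 36 / 144
E_12 = -3.401425 eV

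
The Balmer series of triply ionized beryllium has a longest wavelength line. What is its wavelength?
41.00693 nm

The longest wavelength corresponds to the smallest energy transition in the series.
The Balmer series has all transitions ending at n_f = 2.

For Be³⁺ (Z = 4), the first line (α-line) is the jump from n = 3 to n = 2:
E_3 = -13.6057 × 4² / 3² = -24.1879111 eV
E_2 = -13.6057 × 4² / 2² = -54.4228000 eV
ΔE = E_3 - E_2 = 30.2348889 eV

λ = hc/E = 1239.84 eV·nm / 30.2348889 eV
λ = 41.00693 nm

This is the α-line of the Balmer series in Be³⁺.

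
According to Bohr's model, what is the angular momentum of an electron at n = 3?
3.16e-34 J·s (or 3ℏ)

In the Bohr model, angular momentum is quantized:
L = nℏ

where ℏ = h/(2π) = 1.0546e-34 J·s

For n = 3:
L = 3 × 1.0546e-34 J·s
L = 3.16e-34 J·s

This can also be written as L = 3ℏ.
The angular momentum is an integer multiple of the reduced Planck constant.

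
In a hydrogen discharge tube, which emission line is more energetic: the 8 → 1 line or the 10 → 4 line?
8 → 1

Calculate the energy for each transition:

Transition 8 → 1:
ΔE₁ = |E_1 - E_8| = |-13.6057/1² - (-13.6057/8²)|
ΔE₁ = |-13.60570000 - (-0.21258906)| = 13.39311 eV

Transition 10 → 4:
ΔE₂ = |E_4 - E_10| = |-13.6057/4² - (-13.6057/10²)|
ΔE₂ = |-0.85035625 - (-0.13605700)| = 0.71430 eV

Since 13.39311 eV > 0.71430 eV, the transition 8 → 1 emits the more energetic photon.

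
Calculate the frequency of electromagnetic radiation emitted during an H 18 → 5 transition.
1.21440e+14 Hz

First, find the transition energy:
E_18 = -13.6057 / 18² = -0.041992901 eV
E_5 = -13.6057 / 5² = -0.544228000 eV
|ΔE| = |E_5 - E_18| = 0.502235099 eV

Convert to Joules: E = 0.502235099 eV × (1.602177 × 10⁻¹⁹ J/eV) = 8.0466952e-20 J

Using E = hf:
f = E/h = 8.0466952e-20 J / (6.62607 × 10⁻³⁴ J·s)
f = 1.21440e+14 Hz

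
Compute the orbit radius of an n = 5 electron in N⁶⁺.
0.18899 nm (or 1.88992 Å)

The Bohr radius formula is:
r_n = n² a₀ / Z

where a₀ = 0.05291772 nm is the Bohr radius.

For N⁶⁺ (Z = 7) at n = 5:
r_5 = 5² × 0.05291772 nm / 7
r_5 = 25 × 0.05291772 nm / 7
r_5 = 1.322943 nm / 7
r_5 = 0.18899 nm

The electron orbits at approximately 0.18899 nm from the nucleus.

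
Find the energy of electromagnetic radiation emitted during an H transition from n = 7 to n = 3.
1.234 eV

The energy levels are E_n = -13.6057 eV / n².

Energy at n = 7: E_7 = -13.6057 / 7² = -0.277667 eV
Energy at n = 3: E_3 = -13.6057 / 3² = -1.511744 eV

For emission (electron falling to lower state), the photon energy is:
E_photon = E_7 - E_3 = |-0.277667 - (-1.511744)|
E_photon = 1.234 eV

This energy is carried away by the emitted photon.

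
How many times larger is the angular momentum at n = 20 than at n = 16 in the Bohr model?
1.2500

In the Bohr model, L_n = nℏ, so the ratio is purely the ratio of quantum numbers:

L_20/L_16 = 20ℏ / 16ℏ = 20/16 = 1.2500

The angular momentum scales linearly with n.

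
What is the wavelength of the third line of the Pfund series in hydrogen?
3738.5236 nm

The lines of a series are numbered from the longest wavelength (smallest ΔE) outward; the third line is the transition from n = n_f + 3 to n_f.
The Pfund series has all transitions ending at n_f = 5.

For H, the third line (γ-line) is the jump from n = 8 to n = 5:
E_8 = -13.6057 / 8² = -0.2125890625 eV
E_5 = -13.6057 / 5² = -0.5442280000 eV
ΔE = E_8 - E_5 = 0.3316389375 eV

λ = hc/E = 1239.84 eV·nm / 0.3316389375 eV
λ = 3738.5236 nm

This is the γ-line of the Pfund series in H.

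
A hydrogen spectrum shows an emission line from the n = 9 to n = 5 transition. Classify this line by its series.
Pfund series

The spectral series in hydrogen are named based on the final (lower) energy level:
- Lyman series: n_final = 1 (ultraviolet)
- Balmer series: n_final = 2 (visible/near-UV)
- Paschen series: n_final = 3 (infrared)
- Brackett series: n_final = 4 (infrared)
- Pfund series: n_final = 5 (far infrared)

Since this transition ends at n = 5, it belongs to the Pfund series.

For reference, this 9 → 5 line has photon energy
ΔE = 13.6057 eV × (1/5² - 1/9²) = 0.376256395 eV,
corresponding to wavelength λ = hc/ΔE = 1239.84 eV·nm / 0.376256395 eV = 3295.200 nm in the far infrared region.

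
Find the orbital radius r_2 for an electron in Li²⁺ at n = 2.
0.0706 nm (or 0.7056 Å)

The Bohr radius formula is:
r_n = n² a₀ / Z

where a₀ = 0.0529177 nm is the Bohr radius.

For Li²⁺ (Z = 3) at n = 2:
r_2 = 2² × 0.0529177 nm / 3
r_2 = 4 × 0.0529177 nm / 3
r_2 = 0.21167 nm / 3
r_2 = 0.0706 nm

The electron orbits at approximately 0.0706 nm from the nucleus.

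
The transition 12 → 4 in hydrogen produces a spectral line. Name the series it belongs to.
Brackett series

The spectral series in hydrogen are named based on the final (lower) energy level:
- Lyman series: n_final = 1 (ultraviolet)
- Balmer series: n_final = 2 (visible/near-UV)
- Paschen series: n_final = 3 (infrared)
- Brackett series: n_final = 4 (infrared)
- Pfund series: n_final = 5 (far infrared)

Since this transition ends at n = 4, it belongs to the Brackett series.

For reference, this 12 → 4 line has photon energy
ΔE = 13.6057 eV × (1/4² - 1/12²) = 0.755872222 eV,
corresponding to wavelength λ = hc/ΔE = 1239.84 eV·nm / 0.755872222 eV = 1640.277 nm in the infrared region.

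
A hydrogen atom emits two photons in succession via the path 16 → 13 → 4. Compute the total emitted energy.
0.7972 eV

The energy levels of hydrogen are E_n = -13.6057 / n² eV.

First transition (16 → 13):
ΔE₁ = |E_13 - E_16|
ΔE₁ = |-0.0805071006 - (-0.0531472656)| = 0.0273598 eV

Second transition (13 → 4):
ΔE₂ = |E_4 - E_13|
ΔE₂ = |-0.8503562500 - (-0.0805071006)| = 0.7698491 eV

Total energy released:
E_total = ΔE₁ + ΔE₂ = 0.0273598 + 0.7698491 = 0.7972 eV

Note: This equals the direct transition 16 → 4: 0.7972 eV ✓
Energy is conserved regardless of the path taken.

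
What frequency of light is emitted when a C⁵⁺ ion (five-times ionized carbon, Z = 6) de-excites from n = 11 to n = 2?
2.86298e+16 Hz

First, find the transition energy:
E_11 = -13.6057 × 6² / 11² = -4.047977 eV
E_2 = -13.6057 × 6² / 2² = -122.451300 eV
|ΔE| = |E_2 - E_11| = 118.403323 eV

Convert to Joules: E = 118.403323 eV × (1.602177 × 10⁻¹⁹ J/eV) = 1.8970308e-17 J

Using E = hf:
f = E/h = 1.8970308e-17 J / (6.62607 × 10⁻³⁴ J·s)
f = 2.86298e+16 Hz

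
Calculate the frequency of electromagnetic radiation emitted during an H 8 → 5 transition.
8.0190e+13 Hz

First, find the transition energy:
E_8 = -13.6057 / 8² = -0.21258906 eV
E_5 = -13.6057 / 5² = -0.54422800 eV
|ΔE| = |E_5 - E_8| = 0.33163894 eV

Convert to Joules: E = 0.33163894 eV × (1.602177 × 10⁻¹⁹ J/eV) = 5.313443e-20 J

Using E = hf:
f = E/h = 5.313443e-20 J / (6.62607 × 10⁻³⁴ J·s)
f = 8.0190e+13 Hz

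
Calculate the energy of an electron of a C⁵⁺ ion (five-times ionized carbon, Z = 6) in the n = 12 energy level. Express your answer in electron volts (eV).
-3.4014 eV

The energy levels of a hydrogen-like atom are given by:
E_n = -13.6057 Z² / n² eV  (with Z = 6 for C⁵⁺)

For n = 12:
E_12 = -13.6057 × 6² / 12²
E_12 = -13.6057 × 36 / 144
E_12 = -3.4014 eV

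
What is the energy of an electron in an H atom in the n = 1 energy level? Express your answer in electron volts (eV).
-13.605700 eV

The energy levels of a hydrogen-like atom are given by:
E_n = -13.6057 eV / n²

For n = 1:
E_1 = -13.6057 eV / 1²
E_1 = -13.6057 eV / 1
E_1 = -13.605700 eV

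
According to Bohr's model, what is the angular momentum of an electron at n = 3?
3.16372e-34 J·s (or 3ℏ)

In the Bohr model, angular momentum is quantized:
L = nℏ

where ℏ = h/(2π) = 1.0545718e-34 J·s

For n = 3:
L = 3 × 1.0545718e-34 J·s
L = 3.16372e-34 J·s

This can also be written as L = 3ℏ.
The angular momentum is an integer multiple of the reduced Planck constant.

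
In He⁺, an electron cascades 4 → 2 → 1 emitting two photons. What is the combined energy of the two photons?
51.021 eV

The energy levels of He⁺ are E_n = -13.6057 × 2² / n² eV.

First transition (4 → 2):
ΔE₁ = |E_2 - E_4|
ΔE₁ = |-13.605700000 - (-3.401425000)| = 10.204275 eV

Second transition (2 → 1):
ΔE₂ = |E_1 - E_2|
ΔE₂ = |-54.422800000 - (-13.605700000)| = 40.817100 eV

Total energy released:
E_total = ΔE₁ + ΔE₂ = 10.204275 + 40.817100 = 51.021 eV

Note: This equals the direct transition 4 → 1: 51.021 eV ✓
Energy is conserved regardless of the path taken.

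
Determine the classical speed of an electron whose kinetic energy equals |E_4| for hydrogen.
5.469e+05 m/s (or 0.18% of c)

The binding energy at n = 4 for hydrogen is:
E_4 = -13.6057/4² = -0.8503563 eV
|E_4| = 0.8503563 eV

Convert to Joules:
KE = 0.8503563 eV × (1.602177 × 10⁻¹⁹ J/eV) = 1.36242e-19 J

Using KE = ½mv²:
v = √(2·KE/m_e)
v = √(2 × 1.36242e-19 J / 9.10938 × 10⁻³¹ kg)
v = 5.469e+05 m/s

This is approximately 0.18% the speed of light.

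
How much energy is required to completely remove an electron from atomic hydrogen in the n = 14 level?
0.069417 eV

The ionization energy is the energy needed to remove the electron completely (n → ∞).

For hydrogen, E_n = -13.6057 eV / n².

At n = 14: E_14 = -13.6057 / 14² = -0.069416837 eV
At n = ∞: E_∞ = 0 eV

Ionization energy = E_∞ - E_14 = 0 - (-0.069416837) = 0.069416837 eV
Ionization energy ≈ 0.069417 eV

This is also called the binding energy of the electron in state n = 14.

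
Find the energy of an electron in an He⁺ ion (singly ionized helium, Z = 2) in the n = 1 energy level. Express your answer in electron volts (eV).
-54.42280 eV

The energy levels of a hydrogen-like atom are given by:
E_n = -13.6057 Z² / n² eV  (with Z = 2 for He⁺)

For n = 1:
E_1 = -13.6057 × 2² / 1²
E_1 = -13.6057 × 4 / 1
E_1 = -54.42280 eV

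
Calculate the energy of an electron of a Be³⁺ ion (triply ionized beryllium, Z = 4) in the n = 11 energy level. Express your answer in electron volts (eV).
-1.7991 eV

The energy levels of a hydrogen-like atom are given by:
E_n = -13.6057 Z² / n² eV  (with Z = 4 for Be³⁺)

For n = 11:
E_11 = -13.6057 × 4² / 11²
E_11 = -13.6057 × 16 / 121
E_11 = -1.7991 eV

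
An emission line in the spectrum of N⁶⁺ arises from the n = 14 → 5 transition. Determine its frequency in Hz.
5.6256e+15 Hz

First, find the transition energy:
E_14 = -13.6057 × 7² / 14² = -3.40142500 eV
E_5 = -13.6057 × 7² / 5² = -26.66717200 eV
|ΔE| = |E_5 - E_14| = 23.26574700 eV

Convert to Joules: E = 23.26574700 eV × (1.602177 × 10⁻¹⁹ J/eV) = 3.727584e-18 J

Using E = hf:
f = E/h = 3.727584e-18 J / (6.62607 × 10⁻³⁴ J·s)
f = 5.6256e+15 Hz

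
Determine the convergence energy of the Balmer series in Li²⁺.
30.612825 eV

The series limit corresponds to the transition from n = ∞ to n = 2.
This is the highest energy (shortest wavelength) transition in the Balmer series.

E_∞ = 0 eV
E_2 = -13.6057 × 3² / 2² = -30.612825 eV

Energy at series limit:
ΔE = E_∞ - E_2 = 0 - (-30.612825) = 30.612825 eV

This energy equals the ionization energy from the n = 2 state of Li²⁺.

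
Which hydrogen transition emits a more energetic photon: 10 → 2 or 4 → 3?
10 → 2

Calculate the energy for each transition:

Transition 10 → 2:
ΔE₁ = |E_2 - E_10| = |-13.6057/2² - (-13.6057/10²)|
ΔE₁ = |-3.4014250000 - (-0.1360570000)| = 3.2653680 eV

Transition 4 → 3:
ΔE₂ = |E_3 - E_4| = |-13.6057/3² - (-13.6057/4²)|
ΔE₂ = |-1.5117444444 - (-0.8503562500)| = 0.6613882 eV

Since 3.2653680 eV > 0.6613882 eV, the transition 10 → 2 emits the more energetic photon.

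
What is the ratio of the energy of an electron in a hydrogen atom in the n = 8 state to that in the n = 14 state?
3.0625

Using E_n = -13.6057 Z² / n² eV with Z = 1:

E_8 = -13.6057 / 8² = -13.6057 / 64 = -0.21258906 eV
E_14 = -13.6057 / 14² = -13.6057 / 196 = -0.06941684 eV

The ratio is:
E_8/E_14 = (-0.21258906) / (-0.06941684)
E_8/E_14 = (-13.6057/64) / (-13.6057/196)
E_8/E_14 = 196/64
E_8/E_14 = 3.0625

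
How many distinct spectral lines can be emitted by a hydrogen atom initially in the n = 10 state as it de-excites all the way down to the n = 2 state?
36

The electron can occupy levels n = 2, 3, ..., 10 during de-excitation — that is m = 10 - 2 + 1 = 9 distinct levels.

The number of distinct spectral lines equals the number of ways to choose 2 of these m levels (each pair gives one possible emission transition):

Number of lines = m(m-1)/2 = 9×8/2 = 36

These correspond to all possible transitions between the 9 levels:
10 → 9, 10 → 8, 10 → 7, 10 → 6, 10 → 5, 10 → 4, 10 → 3, 10 → 2...

Each transition produces a photon with a unique energy (and thus wavelength). This count does not depend on Z.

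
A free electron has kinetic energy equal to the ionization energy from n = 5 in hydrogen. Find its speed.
4.3754e+05 m/s (or 0.145947% of c)

The binding energy at n = 5 for hydrogen is:
E_5 = -13.6057/5² = -0.54422800 eV
|E_5| = 0.54422800 eV

Convert to Joules:
KE = 0.54422800 eV × (1.602177 × 10⁻¹⁹ J/eV) = 8.719496e-20 J

Using KE = ½mv²:
v = √(2·KE/m_e)
v = √(2 × 8.719496e-20 J / 9.10938 × 10⁻³¹ kg)
v = 4.3754e+05 m/s

This is approximately 0.145947% the speed of light.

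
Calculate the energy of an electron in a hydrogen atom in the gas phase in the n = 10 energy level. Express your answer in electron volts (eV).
-0.13606 eV

The energy levels of a hydrogen-like atom are given by:
E_n = -13.6057 eV / n²

For n = 10:
E_10 = -13.6057 eV / 10²
E_10 = -13.6057 eV / 100
E_10 = -0.13606 eV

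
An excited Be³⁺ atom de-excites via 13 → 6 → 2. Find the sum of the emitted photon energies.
53.135 eV

The energy levels of Be³⁺ are E_n = -13.6057 × 4² / n² eV.

First transition (13 → 6):
ΔE₁ = |E_6 - E_13|
ΔE₁ = |-6.046977778 - (-1.288113609)| = 4.758864 eV

Second transition (6 → 2):
ΔE₂ = |E_2 - E_6|
ΔE₂ = |-54.422800000 - (-6.046977778)| = 48.375822 eV

Total energy released:
E_total = ΔE₁ + ΔE₂ = 4.758864 + 48.375822 = 53.135 eV

Note: This equals the direct transition 13 → 2: 53.135 eV ✓
Energy is conserved regardless of the path taken.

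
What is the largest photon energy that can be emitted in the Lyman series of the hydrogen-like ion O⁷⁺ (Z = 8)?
870.765 eV

The series limit corresponds to the transition from n = ∞ to n = 1.
This is the highest energy (shortest wavelength) transition in the Lyman series.

E_∞ = 0 eV
E_1 = -13.6057 × 8² / 1² = -870.765 eV

Energy at series limit:
ΔE = E_∞ - E_1 = 0 - (-870.765) = 870.765 eV

This energy equals the ionization energy from the n = 1 state of O⁷⁺.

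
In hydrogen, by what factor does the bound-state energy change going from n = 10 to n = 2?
25.00

Using E_n = -13.6057 Z² / n² eV with Z = 1:

E_2 = -13.6057 / 2² = -13.6057 / 4 = -3.40142500 eV
E_10 = -13.6057 / 10² = -13.6057 / 100 = -0.13605700 eV

The ratio is:
E_2/E_10 = (-3.40142500) / (-0.13605700)
E_2/E_10 = (-13.6057/4) / (-13.6057/100)
E_2/E_10 = 100/4
E_2/E_10 = 25.00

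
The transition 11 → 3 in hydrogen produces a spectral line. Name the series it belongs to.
Paschen series

The spectral series in hydrogen are named based on the final (lower) energy level:
- Lyman series: n_final = 1 (ultraviolet)
- Balmer series: n_final = 2 (visible/near-UV)
- Paschen series: n_final = 3 (infrared)
- Brackett series: n_final = 4 (infrared)
- Pfund series: n_final = 5 (far infrared)

Since this transition ends at n = 3, it belongs to the Paschen series.

For reference, this 11 → 3 line has photon energy
ΔE = 13.6057 eV × (1/3² - 1/11²) = 1.39930064 eV,
corresponding to wavelength λ = hc/ΔE = 1239.84 eV·nm / 1.39930064 eV = 886.0426 nm in the infrared region.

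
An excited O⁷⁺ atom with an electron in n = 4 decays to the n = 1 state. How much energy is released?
816.342 eV

The energy levels are E_n = -13.6057 Z² eV / n².

Energy at n = 4: E_4 = -13.6057 × 8² / 4² = -54.422800 eV
Energy at n = 1: E_1 = -13.6057 × 8² / 1² = -870.764800 eV

For emission (electron falling to lower state), the photon energy is:
E_photon = E_4 - E_1 = |-54.422800 - (-870.764800)|
E_photon = 816.342 eV

This energy is carried away by the emitted photon.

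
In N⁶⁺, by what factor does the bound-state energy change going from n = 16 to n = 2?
64.000

Using E_n = -13.6057 Z² / n² eV with Z = 7:

E_2 = -13.6057 × 7² / 2² = -666.6793 / 4 = -166.669825000 eV
E_16 = -13.6057 × 7² / 16² = -666.6793 / 256 = -2.604216016 eV

The ratio is:
E_2/E_16 = (-166.669825000) / (-2.604216016)
E_2/E_16 = (-666.6793/4) / (-666.6793/256)
E_2/E_16 = 256/4
E_2/E_16 = 64.000
(Note: the Z² factors cancel in the ratio.)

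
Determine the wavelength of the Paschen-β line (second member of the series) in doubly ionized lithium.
142.3852 nm

The lines of a series are numbered from the longest wavelength (smallest ΔE) outward; the second line is the transition from n = n_f + 2 to n_f.
The Paschen series has all transitions ending at n_f = 3.

For Li²⁺ (Z = 3), the second line (β-line) is the jump from n = 5 to n = 3:
E_5 = -13.6057 × 3² / 5² = -4.89805200 eV
E_3 = -13.6057 × 3² / 3² = -13.60570000 eV
ΔE = E_5 - E_3 = 8.70764800 eV

λ = hc/E = 1239.84 eV·nm / 8.70764800 eV
λ = 142.3852 nm

This is the β-line of the Paschen series in Li²⁺.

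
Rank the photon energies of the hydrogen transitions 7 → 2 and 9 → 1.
9 → 1

Calculate the energy for each transition:

Transition 7 → 2:
ΔE₁ = |E_2 - E_7| = |-13.6057/2² - (-13.6057/7²)|
ΔE₁ = |-3.4014250000 - (-0.2776673469)| = 3.1237577 eV

Transition 9 → 1:
ΔE₂ = |E_1 - E_9| = |-13.6057/1² - (-13.6057/9²)|
ΔE₂ = |-13.6057000000 - (-0.1679716049)| = 13.4377284 eV

Since 13.4377284 eV > 3.1237577 eV, the transition 9 → 1 emits the more energetic photon.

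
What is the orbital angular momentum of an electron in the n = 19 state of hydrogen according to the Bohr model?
2.00e-33 J·s (or 19ℏ)

In the Bohr model, angular momentum is quantized:
L = nℏ

where ℏ = h/(2π) = 1.0546e-34 J·s

For n = 19:
L = 19 × 1.0546e-34 J·s
L = 2.00e-33 J·s

This can also be written as L = 19ℏ.
The angular momentum is an integer multiple of the reduced Planck constant.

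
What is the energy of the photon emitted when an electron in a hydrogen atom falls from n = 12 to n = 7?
0.183183 eV

The energy levels are E_n = -13.6057 eV / n².

Energy at n = 12: E_12 = -13.6057 / 12² = -0.094484028 eV
Energy at n = 7: E_7 = -13.6057 / 7² = -0.277667347 eV

For emission (electron falling to lower state), the photon energy is:
E_photon = E_12 - E_7 = |-0.094484028 - (-0.277667347)|
E_photon = 0.183183 eV

This energy is carried away by the emitted photon.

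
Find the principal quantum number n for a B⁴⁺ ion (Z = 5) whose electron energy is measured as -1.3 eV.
n = 16

The exact energy levels follow E_n = -13.6057 Z² / n² eV with Z = 5.

The measured value (-1.3 eV) is reported to only 2 significant figures, so we must test candidate n values and see which one matches to that precision.

Candidate energies:
  n = 14:  E = -13.6057 × 5² / 14² = -1.73542 eV
  n = 15:  E = -13.6057 × 5² / 15² = -1.51174 eV
  n = 16:  E = -13.6057 × 5² / 16² = -1.32868 eV  ← matches
  n = 17:  E = -13.6057 × 5² / 17² = -1.17696 eV
  n = 18:  E = -13.6057 × 5² / 18² = -1.04982 eV

Checking against the measurement of -1.3 eV (2 sig figs), only n = 16 agrees:
E_16 = -1.32868 eV, which rounds to -1.3 eV ✓

Therefore n = 16.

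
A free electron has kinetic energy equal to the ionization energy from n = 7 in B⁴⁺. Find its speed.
1.563e+06 m/s (or 0.52% of c)

The binding energy at n = 7 for B⁴⁺ is:
E_7 = -13.6057 × 5²/7² = -6.941684 eV
|E_7| = 6.941684 eV

Convert to Joules:
KE = 6.941684 eV × (1.602177 × 10⁻¹⁹ J/eV) = 1.11218e-18 J

Using KE = ½mv²:
v = √(2·KE/m_e)
v = √(2 × 1.11218e-18 J / 9.10938 × 10⁻³¹ kg)
v = 1.563e+06 m/s

This is approximately 0.52% the speed of light.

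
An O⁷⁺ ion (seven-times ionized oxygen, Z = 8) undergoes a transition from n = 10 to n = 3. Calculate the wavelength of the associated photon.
14.082 nm

First, find the transition energy using E_n = -13.6057 Z² / n² eV:
E_10 = -13.6057 × 8² / 10² = -8.70765 eV
E_3 = -13.6057 × 8² / 3² = -96.75164 eV

Photon energy: |ΔE| = |E_3 - E_10| = 88.04399 eV

Convert to wavelength using E = hc/λ with hc = 1239.84 eV·nm:
λ = hc/E = 1239.84 eV·nm / 88.04399 eV
λ = 14.082 nm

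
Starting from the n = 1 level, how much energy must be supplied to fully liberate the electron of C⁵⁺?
489.80520 eV

The ionization energy is the energy needed to remove the electron completely (n → ∞).

For a hydrogen-like ion with Z = 6, E_n = -13.6057 Z² / n² eV.

At n = 1: E_1 = -13.6057 × 6² / 1² = -489.80520000 eV
At n = ∞: E_∞ = 0 eV

Ionization energy = E_∞ - E_1 = 0 - (-489.80520000) = 489.80520000 eV
Ionization energy ≈ 489.80520 eV

This is also called the binding energy of the electron in state n = 1.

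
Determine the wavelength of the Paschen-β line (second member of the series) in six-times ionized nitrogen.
26.152379 nm

The lines of a series are numbered from the longest wavelength (smallest ΔE) outward; the second line is the transition from n = n_f + 2 to n_f.
The Paschen series has all transitions ending at n_f = 3.

For N⁶⁺ (Z = 7), the second line (β-line) is the jump from n = 5 to n = 3:
E_5 = -13.6057 × 7² / 5² = -26.66717200 eV
E_3 = -13.6057 × 7² / 3² = -74.07547778 eV
ΔE = E_5 - E_3 = 47.40830578 eV

λ = hc/E = 1239.84 eV·nm / 47.40830578 eV
λ = 26.152379 nm

This is the β-line of the Paschen series in N⁶⁺.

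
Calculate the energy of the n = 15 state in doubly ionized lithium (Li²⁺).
-0.5442 eV

For hydrogen-like ions, the energy levels scale with Z²:
E_n = -13.6057 Z² / n² eV

For Li²⁺ (Z = 3) at n = 15:
E_15 = -13.6057 × 3² / 15²
E_15 = -13.6057 × 9 / 225
E_15 = -122.4513 / 225
E_15 = -0.5442 eV

The energy is 9 times more negative than hydrogen at the same n due to the stronger nuclear charge.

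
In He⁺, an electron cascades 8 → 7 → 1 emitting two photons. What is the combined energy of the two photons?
53.57 eV

The energy levels of He⁺ are E_n = -13.6057 × 2² / n² eV.

First transition (8 → 7):
ΔE₁ = |E_7 - E_8|
ΔE₁ = |-1.11066939 - (-0.85035625)| = 0.26031 eV

Second transition (7 → 1):
ΔE₂ = |E_1 - E_7|
ΔE₂ = |-54.42280000 - (-1.11066939)| = 53.31213 eV

Total energy released:
E_total = ΔE₁ + ΔE₂ = 0.26031 + 53.31213 = 53.57 eV

Note: This equals the direct transition 8 → 1: 53.57 eV ✓
Energy is conserved regardless of the path taken.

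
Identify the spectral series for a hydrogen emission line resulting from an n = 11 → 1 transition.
Lyman series

The spectral series in hydrogen are named based on the final (lower) energy level:
- Lyman series: n_final = 1 (ultraviolet)
- Balmer series: n_final = 2 (visible/near-UV)
- Paschen series: n_final = 3 (infrared)
- Brackett series: n_final = 4 (infrared)
- Pfund series: n_final = 5 (far infrared)

Since this transition ends at n = 1, it belongs to the Lyman series.

For reference, this 11 → 1 line has photon energy
ΔE = 13.6057 eV × (1/1² - 1/11²) = 13.4932562 eV,
corresponding to wavelength λ = hc/ΔE = 1239.84 eV·nm / 13.4932562 eV = 91.88590 nm in the ultraviolet region.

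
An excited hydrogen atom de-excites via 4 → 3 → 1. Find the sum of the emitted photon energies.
12.76 eV

The energy levels of hydrogen are E_n = -13.6057 / n² eV.

First transition (4 → 3):
ΔE₁ = |E_3 - E_4|
ΔE₁ = |-1.51174444 - (-0.85035625)| = 0.66139 eV

Second transition (3 → 1):
ΔE₂ = |E_1 - E_3|
ΔE₂ = |-13.60570000 - (-1.51174444)| = 12.09396 eV

Total energy released:
E_total = ΔE₁ + ΔE₂ = 0.66139 + 12.09396 = 12.76 eV

Note: This equals the direct transition 4 → 1: 12.76 eV ✓
Energy is conserved regardless of the path taken.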